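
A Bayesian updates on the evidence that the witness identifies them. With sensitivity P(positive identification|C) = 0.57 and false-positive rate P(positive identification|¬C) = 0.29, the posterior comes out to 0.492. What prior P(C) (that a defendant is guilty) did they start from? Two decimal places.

Bayes' rule in odds form gives O(C|E) = O(C)·[P(E|C)/P(E|¬C)], hence O(C) = O(C|E)/LR.
Posterior odds = 0.492/(1−0.492) = 0.9685. LR = 0.57/0.29 = 1.9655.
Prior odds = 0.9685/1.9655 = 0.4927, so P(C) = 0.4927/(1+0.4927) ≈ 0.33.

P(C) = 0.33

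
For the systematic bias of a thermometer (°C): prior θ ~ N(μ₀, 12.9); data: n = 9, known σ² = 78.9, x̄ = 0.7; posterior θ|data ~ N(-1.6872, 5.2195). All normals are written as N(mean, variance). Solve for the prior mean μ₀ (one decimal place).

μ₀ = -5.2

The posterior mean is a precision-weighted average: μ_n = (τ₀μ₀ + τ_data·x̄)/(τ₀+τ_data), with τ₀=1/σ₀² and τ_data=n/σ².
Here τ₀ = 1/12.9 = 0.077519 and τ_data = 9/78.9 = 0.114068, so τ_n = 0.191587.
Rearranging for μ₀: μ₀ = (μ_n·τ_n − τ_data·x̄)/τ₀ = (-1.6872·0.191587 − 0.114068·0.7) / 0.077519 = -0.403093/0.077519 ≈ -5.2.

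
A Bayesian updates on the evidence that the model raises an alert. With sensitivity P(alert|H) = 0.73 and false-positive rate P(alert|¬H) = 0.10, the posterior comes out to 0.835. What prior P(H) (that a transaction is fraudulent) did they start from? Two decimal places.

P(H) = 0.41

Bayes' rule in odds form gives O(H|E) = O(H)·[P(E|H)/P(E|¬H)], hence O(H) = O(H|E)/LR.
Posterior odds = 0.835/(1−0.835) = 5.0606. LR = 0.73/0.10 = 7.3000.
Prior odds = 5.0606/7.3000 = 0.6932, so P(H) = 0.6932/(1+0.6932) ≈ 0.41.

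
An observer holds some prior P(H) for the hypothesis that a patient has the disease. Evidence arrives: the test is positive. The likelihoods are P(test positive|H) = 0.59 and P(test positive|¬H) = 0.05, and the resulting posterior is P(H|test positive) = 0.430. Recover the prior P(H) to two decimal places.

P(H) = 0.06

In odds form, posterior odds = prior odds × likelihood ratio, so prior odds = posterior odds ÷ LR.
Posterior odds = 0.430/(1−0.430) = 0.7544. LR = 0.59/0.05 = 11.8000.
Prior odds = 0.7544/11.8000 = 0.0639, so P(H) = 0.0639/(1+0.0639) ≈ 0.06.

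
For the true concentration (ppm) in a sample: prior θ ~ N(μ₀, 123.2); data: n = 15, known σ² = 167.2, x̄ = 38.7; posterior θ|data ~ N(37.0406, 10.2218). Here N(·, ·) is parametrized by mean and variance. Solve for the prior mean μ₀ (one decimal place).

μ₀ = 18.7

With known observation variance, the Normal–Normal posterior has precision τ_n = τ₀ + n/σ² and mean μ_n = (τ₀μ₀ + (n/σ²)x̄)/τ_n.
Here τ₀ = 1/123.2 = 0.008117 and τ_data = 15/167.2 = 0.089713, so τ_n = 0.097830.
Rearranging for μ₀: μ₀ = (μ_n·τ_n − τ_data·x̄)/τ₀ = (37.0406·0.097830 − 0.089713·38.7) / 0.008117 = 0.151789/0.008117 ≈ 18.7.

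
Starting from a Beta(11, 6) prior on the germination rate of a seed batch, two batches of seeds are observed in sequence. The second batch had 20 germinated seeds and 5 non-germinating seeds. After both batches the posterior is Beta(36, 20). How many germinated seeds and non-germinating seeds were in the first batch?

Sequential conjugate updates are equivalent to a single update on the pooled data, so total successes = posterior α − prior α and total failures = posterior β − prior β.
Total across both batches: 36−11=25 germinated seeds, 20−6=14 non-germinating seeds.
Subtract the second batch: 25−20=5 germinated seeds and 14−5=9 non-germinating seeds.

5 germinated seeds and 9 non-germinating seeds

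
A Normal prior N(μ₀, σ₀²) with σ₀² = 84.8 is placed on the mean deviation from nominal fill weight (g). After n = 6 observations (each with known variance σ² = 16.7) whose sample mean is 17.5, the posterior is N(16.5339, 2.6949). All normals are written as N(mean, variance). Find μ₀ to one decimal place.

With known observation variance, the Normal–Normal posterior has precision τ_n = τ₀ + n/σ² and mean μ_n = (τ₀μ₀ + (n/σ²)x̄)/τ_n.
Here τ₀ = 1/84.8 = 0.011792 and τ_data = 6/16.7 = 0.359281, so τ_n = 0.371073.
Rearranging for μ₀: μ₀ = (μ_n·τ_n − τ_data·x̄)/τ₀ = (16.5339·0.371073 − 0.359281·17.5) / 0.011792 = -0.152134/0.011792 ≈ -12.9.

μ₀ = -12.9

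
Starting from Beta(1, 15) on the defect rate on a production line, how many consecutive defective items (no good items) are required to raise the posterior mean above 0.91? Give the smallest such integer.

k = 151

After k defective items and 0 good items the posterior is Beta(1+k, 15), with mean (1+k)/(1+15+k).
Set (1+k)/(16+k) > 0.91 and solve: k > (0.91·16 − 1)/(1 − 0.91) = 150.667.
The smallest integer exceeding 150.667 is 151.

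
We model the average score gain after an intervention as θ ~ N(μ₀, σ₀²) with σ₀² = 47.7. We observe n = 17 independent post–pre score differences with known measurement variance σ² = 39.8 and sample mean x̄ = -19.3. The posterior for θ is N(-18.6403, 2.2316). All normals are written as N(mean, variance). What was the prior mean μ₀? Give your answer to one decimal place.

The posterior mean is a precision-weighted average: μ_n = (τ₀μ₀ + τ_data·x̄)/(τ₀+τ_data), with τ₀=1/σ₀² and τ_data=n/σ².
Here τ₀ = 1/47.7 = 0.020964 and τ_data = 17/39.8 = 0.427136, so τ_n = 0.448100.
Rearranging for μ₀: μ₀ = (μ_n·τ_n − τ_data·x̄)/τ₀ = (-18.6403·0.448100 − 0.427136·-19.3) / 0.020964 = -0.108994/0.020964 ≈ -5.2.

μ₀ = -5.2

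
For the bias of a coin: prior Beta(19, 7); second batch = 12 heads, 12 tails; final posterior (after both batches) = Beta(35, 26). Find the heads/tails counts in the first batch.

Because Beta–binomial updating is additive in the counts, the combined data contributed (α_post−α_prior, β_post−β_prior) successes and failures.
Total across both batches: 35−19=16 heads, 26−7=19 tails.
Subtract the second batch: 16−12=4 heads and 19−12=7 tails.

4 heads and 7 tails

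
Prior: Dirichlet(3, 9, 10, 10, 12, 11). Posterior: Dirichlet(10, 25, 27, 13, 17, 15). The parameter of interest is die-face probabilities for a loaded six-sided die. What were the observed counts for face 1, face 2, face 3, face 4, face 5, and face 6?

For a Dirichlet(α) prior with multinomial counts c, the posterior is Dirichlet(α + c) componentwise.
Counts are posterior − prior componentwise: 10−3=7, 25−9=16, 27−10=17, 13−10=3, 17−12=5, 15−11=4.

counts (7, 16, 17, 3, 5, 4)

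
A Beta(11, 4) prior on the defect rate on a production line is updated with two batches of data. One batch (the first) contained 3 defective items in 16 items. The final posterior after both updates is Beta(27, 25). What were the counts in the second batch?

13 defective items and 8 good items

Sequential conjugate updates are equivalent to a single update on the pooled data, so total successes = posterior α − prior α and total failures = posterior β − prior β.
Total across both batches: 27−11=16 defective items, 25−4=21 good items.
Subtract the first batch: 16−3=13 defective items and 21−13=8 good items.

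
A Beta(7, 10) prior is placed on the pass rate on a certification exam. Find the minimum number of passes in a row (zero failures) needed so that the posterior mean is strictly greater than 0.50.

k = 4

After k passes and 0 failures the posterior is Beta(7+k, 10), with mean (7+k)/(7+10+k).
Set (7+k)/(17+k) > 0.50 and solve: k > (0.50·17 − 7)/(1 − 0.50) = 3.000.
The smallest integer exceeding 3.000 is 4, and checking k=4: (11)/(21) = 0.5238 > 0.50.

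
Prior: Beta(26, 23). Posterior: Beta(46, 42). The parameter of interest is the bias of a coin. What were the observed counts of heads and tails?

Under Beta–binomial conjugacy the posterior parameters are (a+s, b+f).
Match parameters: s=46−26=20, f=42−23=19.

20 heads and 19 tails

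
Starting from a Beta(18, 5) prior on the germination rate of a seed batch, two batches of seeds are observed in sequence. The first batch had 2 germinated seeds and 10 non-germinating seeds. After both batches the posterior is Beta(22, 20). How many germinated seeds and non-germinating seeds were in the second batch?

Because Beta–binomial updating is additive in the counts, the combined data contributed (α_post−α_prior, β_post−β_prior) successes and failures.
Total across both batches: 22−18=4 germinated seeds, 20−5=15 non-germinating seeds.
Subtract the first batch: 4−2=2 germinated seeds and 15−10=5 non-germinating seeds.

2 germinated seeds and 5 non-germinating seeds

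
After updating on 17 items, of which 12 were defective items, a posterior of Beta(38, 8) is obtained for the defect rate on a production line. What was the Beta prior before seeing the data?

A Beta(α, β) prior with s successes and f failures in binomial data gives a Beta(α+s, β+f) posterior.
So α = 38 − 12 = 26 and β = 8 − 5 = 3.

Beta(26, 3)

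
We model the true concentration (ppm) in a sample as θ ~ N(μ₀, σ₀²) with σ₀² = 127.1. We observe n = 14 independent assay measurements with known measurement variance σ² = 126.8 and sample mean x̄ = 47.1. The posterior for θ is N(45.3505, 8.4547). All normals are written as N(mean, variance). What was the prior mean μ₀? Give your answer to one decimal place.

With known observation variance, the Normal–Normal posterior has precision τ_n = τ₀ + n/σ² and mean μ_n = (τ₀μ₀ + (n/σ²)x̄)/τ_n.
Here τ₀ = 1/127.1 = 0.007868 and τ_data = 14/126.8 = 0.110410, so τ_n = 0.118278.
Rearranging for μ₀: μ₀ = (μ_n·τ_n − τ_data·x̄)/τ₀ = (45.3505·0.118278 − 0.110410·47.1) / 0.007868 = 0.163655/0.007868 ≈ 20.8.

μ₀ = 20.8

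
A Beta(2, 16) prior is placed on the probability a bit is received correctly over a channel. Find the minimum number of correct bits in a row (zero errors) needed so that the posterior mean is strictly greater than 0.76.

After k correct bits and 0 errors the posterior is Beta(2+k, 16), with mean (2+k)/(2+16+k).
Set (2+k)/(18+k) > 0.76 and solve: k > (0.76·18 − 2)/(1 − 0.76) = 48.667.
The smallest integer exceeding 48.667 is 49, and checking k=49: (51)/(67) = 0.7612 > 0.76.

k = 49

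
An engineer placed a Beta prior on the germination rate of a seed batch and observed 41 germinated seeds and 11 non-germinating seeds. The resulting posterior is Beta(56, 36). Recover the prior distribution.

Beta(15, 25)

Beta is conjugate to the binomial likelihood: posterior = Beta(α+s, β+f).
Subtract the data counts: 56−41=15, 36−11=25.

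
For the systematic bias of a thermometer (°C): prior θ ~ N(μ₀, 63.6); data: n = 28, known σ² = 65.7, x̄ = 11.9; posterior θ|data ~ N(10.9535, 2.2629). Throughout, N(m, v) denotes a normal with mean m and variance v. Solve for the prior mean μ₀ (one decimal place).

μ₀ = -14.7

With known observation variance, the Normal–Normal posterior has precision τ_n = τ₀ + n/σ² and mean μ_n = (τ₀μ₀ + (n/σ²)x̄)/τ_n.
Here τ₀ = 1/63.6 = 0.015723 and τ_data = 28/65.7 = 0.426180, so τ_n = 0.441903.
Rearranging for μ₀: μ₀ = (μ_n·τ_n − τ_data·x̄)/τ₀ = (10.9535·0.441903 − 0.426180·11.9) / 0.015723 = -0.231157/0.015723 ≈ -14.7.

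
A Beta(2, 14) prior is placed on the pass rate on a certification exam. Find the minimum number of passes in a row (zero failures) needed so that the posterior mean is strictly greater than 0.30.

After k passes and 0 failures the posterior is Beta(2+k, 14), with mean (2+k)/(2+14+k).
Set (2+k)/(16+k) > 0.30 and solve: k > (0.30·16 − 2)/(1 − 0.30) = 4.000.
The smallest integer exceeding 4.000 is 5, and checking k=5: (7)/(21) = 0.3333 > 0.30.

k = 5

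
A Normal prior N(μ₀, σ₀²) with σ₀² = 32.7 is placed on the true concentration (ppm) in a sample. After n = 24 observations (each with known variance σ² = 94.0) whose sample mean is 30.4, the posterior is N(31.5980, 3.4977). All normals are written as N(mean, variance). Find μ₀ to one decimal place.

μ₀ = 41.6

With known observation variance, the Normal–Normal posterior has precision τ_n = τ₀ + n/σ² and mean μ_n = (τ₀μ₀ + (n/σ²)x̄)/τ_n.
Here τ₀ = 1/32.7 = 0.030581 and τ_data = 24/94.0 = 0.255319, so τ_n = 0.285900.
Rearranging for μ₀: μ₀ = (μ_n·τ_n − τ_data·x̄)/τ₀ = (31.5980·0.285900 − 0.255319·30.4) / 0.030581 = 1.272171/0.030581 ≈ 41.6.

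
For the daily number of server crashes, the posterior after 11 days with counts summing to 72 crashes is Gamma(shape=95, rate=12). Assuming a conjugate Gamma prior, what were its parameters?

Gamma(shape=23, rate=1)

A Gamma(α, β) prior (rate parametrization) on a Poisson rate with n observations summing to S gives posterior Gamma(α+S, β+n).
So α = 95 − 72 = 23 and β = 12 − 11 = 1.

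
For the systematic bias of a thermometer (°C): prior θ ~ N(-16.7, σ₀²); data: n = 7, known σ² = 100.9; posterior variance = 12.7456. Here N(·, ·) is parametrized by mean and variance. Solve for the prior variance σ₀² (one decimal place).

Posterior precision equals prior precision plus data precision: 1/σ_n² = 1/σ₀² + n/σ².
So 1/σ₀² = 1/12.7456 − 7/100.9 = 0.078458 − 0.069376 = 0.009082.
Hence σ₀² = 1/0.009082 ≈ 110.1.

σ₀² = 110.1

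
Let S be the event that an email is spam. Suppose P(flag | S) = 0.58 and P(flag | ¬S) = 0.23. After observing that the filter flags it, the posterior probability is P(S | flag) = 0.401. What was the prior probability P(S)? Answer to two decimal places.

In odds form, posterior odds = prior odds × likelihood ratio, so prior odds = posterior odds ÷ LR.
Posterior odds = 0.401/(1−0.401) = 0.6694. LR = 0.58/0.23 = 2.5217.
Prior odds = 0.6694/2.5217 = 0.2655, so P(S) = 0.2655/(1+0.2655) ≈ 0.21.

P(S) = 0.21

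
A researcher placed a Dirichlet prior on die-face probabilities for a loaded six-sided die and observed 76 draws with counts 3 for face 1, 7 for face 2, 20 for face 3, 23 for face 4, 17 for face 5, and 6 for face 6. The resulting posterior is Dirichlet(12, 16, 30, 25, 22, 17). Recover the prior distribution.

For a Dirichlet(α) prior with multinomial counts c, the posterior is Dirichlet(α + c) componentwise.
Subtract each count from the matching posterior parameter: 12−3=9, 16−7=9, 30−20=10, 25−23=2, 22−17=5, 17−6=11.

Dirichlet(9, 9, 10, 2, 5, 11)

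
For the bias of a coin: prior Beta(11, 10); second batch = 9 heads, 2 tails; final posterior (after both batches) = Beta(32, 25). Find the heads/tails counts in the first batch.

Sequential conjugate updates are equivalent to a single update on the pooled data, so total successes = posterior α − prior α and total failures = posterior β − prior β.
Total across both batches: 32−11=21 heads, 25−10=15 tails.
Subtract the second batch: 21−9=12 heads and 15−2=13 tails.

12 heads and 13 tails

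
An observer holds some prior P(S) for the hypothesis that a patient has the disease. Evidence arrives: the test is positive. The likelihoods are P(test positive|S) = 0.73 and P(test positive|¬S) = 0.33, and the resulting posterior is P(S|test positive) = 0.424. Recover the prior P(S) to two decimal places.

In odds form, posterior odds = prior odds × likelihood ratio, so prior odds = posterior odds ÷ LR.
Posterior odds = 0.424/(1−0.424) = 0.7361. LR = 0.73/0.33 = 2.2121.
Prior odds = 0.7361/2.2121 = 0.3328, so P(S) = 0.3328/(1+0.3328) ≈ 0.25.

P(S) = 0.25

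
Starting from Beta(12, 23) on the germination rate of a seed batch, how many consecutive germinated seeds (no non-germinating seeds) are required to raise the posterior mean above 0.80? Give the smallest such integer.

After k germinated seeds and 0 non-germinating seeds the posterior is Beta(12+k, 23), with mean (12+k)/(12+23+k).
Set (12+k)/(35+k) > 0.80 and solve: k > (0.80·35 − 12)/(1 − 0.80) = 80.000.
The smallest integer exceeding 80.000 is 81, and checking k=81: (93)/(116) = 0.8017 > 0.80.

k = 81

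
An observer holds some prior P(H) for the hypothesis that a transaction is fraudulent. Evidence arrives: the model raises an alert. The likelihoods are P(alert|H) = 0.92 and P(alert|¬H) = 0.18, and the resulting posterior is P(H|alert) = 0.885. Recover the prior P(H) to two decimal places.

P(H) = 0.60

In odds form, posterior odds = prior odds × likelihood ratio, so prior odds = posterior odds ÷ LR.
Posterior odds = 0.885/(1−0.885) = 7.6957. LR = 0.92/0.18 = 5.1111.
Prior odds = 7.6957/5.1111 = 1.5057, so P(H) = 1.5057/(1+1.5057) ≈ 0.60.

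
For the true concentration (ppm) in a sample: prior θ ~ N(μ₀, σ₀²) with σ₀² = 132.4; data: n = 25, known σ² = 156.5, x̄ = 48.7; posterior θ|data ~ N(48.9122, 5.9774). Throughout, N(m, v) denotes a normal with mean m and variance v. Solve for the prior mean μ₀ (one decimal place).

μ₀ = 53.4

The posterior mean is a precision-weighted average: μ_n = (τ₀μ₀ + τ_data·x̄)/(τ₀+τ_data), with τ₀=1/σ₀² and τ_data=n/σ².
Here τ₀ = 1/132.4 = 0.007553 and τ_data = 25/156.5 = 0.159744, so τ_n = 0.167297.
Rearranging for μ₀: μ₀ = (μ_n·τ_n − τ_data·x̄)/τ₀ = (48.9122·0.167297 − 0.159744·48.7) / 0.007553 = 0.403332/0.007553 ≈ 53.4.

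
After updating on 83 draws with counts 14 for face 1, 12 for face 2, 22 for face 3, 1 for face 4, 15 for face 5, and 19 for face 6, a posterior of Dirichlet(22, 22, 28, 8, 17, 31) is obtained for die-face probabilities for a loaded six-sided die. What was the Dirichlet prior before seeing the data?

Dirichlet(8, 10, 6, 7, 2, 12)

For a Dirichlet(α) prior with multinomial counts c, the posterior is Dirichlet(α + c) componentwise.
Subtract each count from the matching posterior parameter: 22−14=8, 22−12=10, 28−22=6, 8−1=7, 17−15=2, 31−19=12.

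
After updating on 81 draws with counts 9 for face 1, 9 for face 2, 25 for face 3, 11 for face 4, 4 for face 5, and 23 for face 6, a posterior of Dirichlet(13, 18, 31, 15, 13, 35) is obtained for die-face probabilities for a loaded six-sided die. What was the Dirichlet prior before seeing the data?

For a Dirichlet(α) prior with multinomial counts c, the posterior is Dirichlet(α + c) componentwise.
Subtract each count from the matching posterior parameter: 13−9=4, 18−9=9, 31−25=6, 15−11=4, 13−4=9, 35−23=12.

Dirichlet(4, 9, 6, 4, 9, 12)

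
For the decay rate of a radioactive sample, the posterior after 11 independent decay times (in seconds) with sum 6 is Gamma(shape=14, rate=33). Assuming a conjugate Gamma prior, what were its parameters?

Gamma(shape=3, rate=27)

For an exponential likelihood with a Gamma(α, β) prior on the rate, n observations with total T give posterior Gamma(α+n, β+T).
So α = 14 − 11 = 3 and β = 33 − 6 = 27.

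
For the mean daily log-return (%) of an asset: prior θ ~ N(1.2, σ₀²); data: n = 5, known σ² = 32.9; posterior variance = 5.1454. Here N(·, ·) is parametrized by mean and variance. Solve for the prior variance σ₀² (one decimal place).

For the Normal–Normal model with known σ², precisions add: τ_n = τ₀ + n/σ².
So 1/σ₀² = 1/5.1454 − 5/32.9 = 0.194348 − 0.151976 = 0.042372.
Hence σ₀² = 1/0.042372 ≈ 23.6.

σ₀² = 23.6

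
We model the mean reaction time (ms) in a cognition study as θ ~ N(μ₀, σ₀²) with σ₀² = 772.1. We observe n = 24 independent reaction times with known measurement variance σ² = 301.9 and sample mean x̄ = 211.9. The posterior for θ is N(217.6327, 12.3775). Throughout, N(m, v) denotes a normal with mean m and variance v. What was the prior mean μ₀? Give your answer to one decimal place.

The posterior mean is a precision-weighted average: μ_n = (τ₀μ₀ + τ_data·x̄)/(τ₀+τ_data), with τ₀=1/σ₀² and τ_data=n/σ².
Here τ₀ = 1/772.1 = 0.001295 and τ_data = 24/301.9 = 0.079497, so τ_n = 0.080792.
Rearranging for μ₀: μ₀ = (μ_n·τ_n − τ_data·x̄)/τ₀ = (217.6327·0.080792 − 0.079497·211.9) / 0.001295 = 0.737567/0.001295 ≈ 569.5.

μ₀ = 569.5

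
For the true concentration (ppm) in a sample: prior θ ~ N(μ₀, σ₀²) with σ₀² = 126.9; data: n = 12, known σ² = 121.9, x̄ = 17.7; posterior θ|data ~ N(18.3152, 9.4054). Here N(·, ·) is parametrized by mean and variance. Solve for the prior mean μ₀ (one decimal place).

The posterior mean is a precision-weighted average: μ_n = (τ₀μ₀ + τ_data·x̄)/(τ₀+τ_data), with τ₀=1/σ₀² and τ_data=n/σ².
Here τ₀ = 1/126.9 = 0.007880 and τ_data = 12/121.9 = 0.098441, so τ_n = 0.106321.
Rearranging for μ₀: μ₀ = (μ_n·τ_n − τ_data·x̄)/τ₀ = (18.3152·0.106321 − 0.098441·17.7) / 0.007880 = 0.204885/0.007880 ≈ 26.0.

μ₀ = 26.0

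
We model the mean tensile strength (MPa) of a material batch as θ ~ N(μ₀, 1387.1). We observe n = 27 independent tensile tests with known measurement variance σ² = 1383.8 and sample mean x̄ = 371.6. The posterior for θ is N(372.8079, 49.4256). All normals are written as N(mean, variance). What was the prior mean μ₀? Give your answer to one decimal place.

With known observation variance, the Normal–Normal posterior has precision τ_n = τ₀ + n/σ² and mean μ_n = (τ₀μ₀ + (n/σ²)x̄)/τ_n.
Here τ₀ = 1/1387.1 = 0.000721 and τ_data = 27/1383.8 = 0.019511, so τ_n = 0.020232.
Rearranging for μ₀: μ₀ = (μ_n·τ_n − τ_data·x̄)/τ₀ = (372.8079·0.020232 − 0.019511·371.6) / 0.000721 = 0.292362/0.000721 ≈ 405.5.

μ₀ = 405.5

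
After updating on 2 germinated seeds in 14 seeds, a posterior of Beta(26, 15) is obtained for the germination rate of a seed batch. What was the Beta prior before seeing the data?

Beta(24, 3)

Under Beta–binomial conjugacy the posterior parameters are (a+s, b+f).
Subtract the data counts: 26−2=24, 15−12=3.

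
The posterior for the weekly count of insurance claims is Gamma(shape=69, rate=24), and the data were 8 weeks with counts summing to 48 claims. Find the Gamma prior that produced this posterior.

Gamma(shape=21, rate=16)

Gamma–Poisson conjugacy: posterior shape = α + Σxᵢ, posterior rate = β + n.
So α = 69 − 48 = 21 and β = 24 − 8 = 16.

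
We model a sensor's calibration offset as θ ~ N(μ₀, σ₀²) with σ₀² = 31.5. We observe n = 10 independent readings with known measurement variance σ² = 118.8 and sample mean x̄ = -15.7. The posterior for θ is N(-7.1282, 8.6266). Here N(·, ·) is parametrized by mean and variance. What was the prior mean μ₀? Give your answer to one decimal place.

μ₀ = 15.6

With known observation variance, the Normal–Normal posterior has precision τ_n = τ₀ + n/σ² and mean μ_n = (τ₀μ₀ + (n/σ²)x̄)/τ_n.
Here τ₀ = 1/31.5 = 0.031746 and τ_data = 10/118.8 = 0.084175, so τ_n = 0.115921.
Rearranging for μ₀: μ₀ = (μ_n·τ_n − τ_data·x̄)/τ₀ = (-7.1282·0.115921 − 0.084175·-15.7) / 0.031746 = 0.495239/0.031746 ≈ 15.6.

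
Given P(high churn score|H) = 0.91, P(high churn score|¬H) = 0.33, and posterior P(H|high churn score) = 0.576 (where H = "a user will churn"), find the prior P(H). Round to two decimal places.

Bayes' rule in odds form gives O(H|E) = O(H)·[P(E|H)/P(E|¬H)], hence O(H) = O(H|E)/LR.
Posterior odds = 0.576/(1−0.576) = 1.3585. LR = 0.91/0.33 = 2.7576.
Prior odds = 1.3585/2.7576 = 0.4926, so P(H) = 0.4926/(1+0.4926) ≈ 0.33.

P(H) = 0.33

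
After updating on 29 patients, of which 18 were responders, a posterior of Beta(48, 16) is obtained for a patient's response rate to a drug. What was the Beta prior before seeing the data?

A Beta(a, b) prior with s successes and f failures in binomial data gives a Beta(a+s, b+f) posterior.
Subtract the data counts: 48−18=30, 16−11=5.

Beta(30, 5)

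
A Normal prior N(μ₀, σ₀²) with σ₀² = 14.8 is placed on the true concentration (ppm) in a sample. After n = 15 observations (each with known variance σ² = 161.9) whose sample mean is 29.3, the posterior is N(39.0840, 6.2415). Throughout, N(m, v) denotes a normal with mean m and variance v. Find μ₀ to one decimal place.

μ₀ = 52.5

With known observation variance, the Normal–Normal posterior has precision τ_n = τ₀ + n/σ² and mean μ_n = (τ₀μ₀ + (n/σ²)x̄)/τ_n.
Here τ₀ = 1/14.8 = 0.067568 and τ_data = 15/161.9 = 0.092650, so τ_n = 0.160218.
Rearranging for μ₀: μ₀ = (μ_n·τ_n − τ_data·x̄)/τ₀ = (39.0840·0.160218 − 0.092650·29.3) / 0.067568 = 3.547315/0.067568 ≈ 52.5.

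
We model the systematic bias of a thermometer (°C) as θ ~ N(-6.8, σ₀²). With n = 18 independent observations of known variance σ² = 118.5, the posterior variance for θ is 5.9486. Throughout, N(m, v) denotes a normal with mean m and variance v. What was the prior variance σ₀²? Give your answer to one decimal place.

σ₀² = 61.7

Posterior precision equals prior precision plus data precision: 1/σ_n² = 1/σ₀² + n/σ².
So 1/σ₀² = 1/5.9486 − 18/118.5 = 0.168107 − 0.151899 = 0.016208.
Hence σ₀² = 1/0.016208 ≈ 61.7.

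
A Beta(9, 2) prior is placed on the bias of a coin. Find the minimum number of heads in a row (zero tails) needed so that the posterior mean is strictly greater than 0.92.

After k heads and 0 tails the posterior is Beta(9+k, 2), with mean (9+k)/(9+2+k).
Set (9+k)/(11+k) > 0.92 and solve: k > (0.92·11 − 9)/(1 − 0.92) = 14.000.
The smallest integer exceeding 14.000 is 15, and checking k=15: (24)/(26) = 0.9231 > 0.92.

k = 15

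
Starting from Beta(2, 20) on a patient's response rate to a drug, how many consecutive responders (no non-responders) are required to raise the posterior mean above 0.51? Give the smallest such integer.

k = 19

After k responders and 0 non-responders the posterior is Beta(2+k, 20), with mean (2+k)/(2+20+k).
Set (2+k)/(22+k) > 0.51 and solve: k > (0.51·22 − 2)/(1 − 0.51) = 18.816.
The smallest integer exceeding 18.816 is 19, and checking k=19: (21)/(41) = 0.5122 > 0.51.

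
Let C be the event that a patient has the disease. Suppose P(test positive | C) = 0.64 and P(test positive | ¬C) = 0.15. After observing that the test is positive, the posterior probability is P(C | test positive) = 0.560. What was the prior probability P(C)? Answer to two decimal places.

P(C) = 0.23

In odds form, posterior odds = prior odds × likelihood ratio, so prior odds = posterior odds ÷ LR.
Posterior odds = 0.560/(1−0.560) = 1.2727. LR = 0.64/0.15 = 4.2667.
Prior odds = 1.2727/4.2667 = 0.2983, so P(C) = 0.2983/(1+0.2983) ≈ 0.23.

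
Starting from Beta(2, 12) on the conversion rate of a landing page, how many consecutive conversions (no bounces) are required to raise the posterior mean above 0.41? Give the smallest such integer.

After k conversions and 0 bounces the posterior is Beta(2+k, 12), with mean (2+k)/(2+12+k).
Set (2+k)/(14+k) > 0.41 and solve: k > (0.41·14 − 2)/(1 − 0.41) = 6.339.
The smallest integer exceeding 6.339 is 7, and checking k=7: (9)/(21) = 0.4286 > 0.41.

k = 7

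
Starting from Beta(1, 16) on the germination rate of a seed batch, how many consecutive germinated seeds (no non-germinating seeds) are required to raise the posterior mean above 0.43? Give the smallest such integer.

k = 12

After k germinated seeds and 0 non-germinating seeds the posterior is Beta(1+k, 16), with mean (1+k)/(1+16+k).
Set (1+k)/(17+k) > 0.43 and solve: k > (0.43·17 − 1)/(1 − 0.43) = 11.070.
The smallest integer exceeding 11.070 is 12.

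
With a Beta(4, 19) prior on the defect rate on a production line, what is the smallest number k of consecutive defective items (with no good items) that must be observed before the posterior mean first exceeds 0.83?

k = 89

After k defective items and 0 good items the posterior is Beta(4+k, 19), with mean (4+k)/(4+19+k).
Set (4+k)/(23+k) > 0.83 and solve: k > (0.83·23 − 4)/(1 − 0.83) = 88.765.
The smallest integer exceeding 88.765 is 89, and checking k=89: (93)/(112) = 0.8304 > 0.83.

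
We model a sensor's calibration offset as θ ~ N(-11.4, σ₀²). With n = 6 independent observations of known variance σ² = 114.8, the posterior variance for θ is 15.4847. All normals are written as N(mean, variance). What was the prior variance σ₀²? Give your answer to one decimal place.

σ₀² = 81.2

Posterior precision equals prior precision plus data precision: 1/σ_n² = 1/σ₀² + n/σ².
So 1/σ₀² = 1/15.4847 − 6/114.8 = 0.064580 − 0.052265 = 0.012315.
Hence σ₀² = 1/0.012315 ≈ 81.2.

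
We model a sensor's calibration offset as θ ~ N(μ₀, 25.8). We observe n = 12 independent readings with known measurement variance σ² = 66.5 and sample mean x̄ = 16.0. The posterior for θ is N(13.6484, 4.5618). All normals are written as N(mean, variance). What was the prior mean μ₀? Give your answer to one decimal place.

μ₀ = 2.7

The posterior mean is a precision-weighted average: μ_n = (τ₀μ₀ + τ_data·x̄)/(τ₀+τ_data), with τ₀=1/σ₀² and τ_data=n/σ².
Here τ₀ = 1/25.8 = 0.038760 and τ_data = 12/66.5 = 0.180451, so τ_n = 0.219211.
Rearranging for μ₀: μ₀ = (μ_n·τ_n − τ_data·x̄)/τ₀ = (13.6484·0.219211 − 0.180451·16.0) / 0.038760 = 0.104663/0.038760 ≈ 2.7.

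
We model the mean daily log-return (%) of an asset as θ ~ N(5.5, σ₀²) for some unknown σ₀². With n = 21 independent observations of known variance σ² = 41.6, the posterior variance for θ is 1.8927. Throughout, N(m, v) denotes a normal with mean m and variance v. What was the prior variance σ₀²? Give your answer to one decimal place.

σ₀² = 42.5

For the Normal–Normal model with known σ², precisions add: τ_n = τ₀ + n/σ².
So 1/σ₀² = 1/1.8927 − 21/41.6 = 0.528346 − 0.504808 = 0.023538.
Hence σ₀² = 1/0.023538 ≈ 42.5.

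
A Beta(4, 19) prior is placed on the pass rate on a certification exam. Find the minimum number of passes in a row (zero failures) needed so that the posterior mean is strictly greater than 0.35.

k = 7

After k passes and 0 failures the posterior is Beta(4+k, 19), with mean (4+k)/(4+19+k).
Set (4+k)/(23+k) > 0.35 and solve: k > (0.35·23 − 4)/(1 − 0.35) = 6.231.
The smallest integer exceeding 6.231 is 7.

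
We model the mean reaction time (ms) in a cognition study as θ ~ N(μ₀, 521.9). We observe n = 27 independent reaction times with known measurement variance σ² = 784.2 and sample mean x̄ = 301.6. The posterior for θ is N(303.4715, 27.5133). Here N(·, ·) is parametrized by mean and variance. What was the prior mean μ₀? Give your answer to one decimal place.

μ₀ = 337.1

With known observation variance, the Normal–Normal posterior has precision τ_n = τ₀ + n/σ² and mean μ_n = (τ₀μ₀ + (n/σ²)x̄)/τ_n.
Here τ₀ = 1/521.9 = 0.001916 and τ_data = 27/784.2 = 0.034430, so τ_n = 0.036346.
Rearranging for μ₀: μ₀ = (μ_n·τ_n − τ_data·x̄)/τ₀ = (303.4715·0.036346 − 0.034430·301.6) / 0.001916 = 0.645887/0.001916 ≈ 337.1.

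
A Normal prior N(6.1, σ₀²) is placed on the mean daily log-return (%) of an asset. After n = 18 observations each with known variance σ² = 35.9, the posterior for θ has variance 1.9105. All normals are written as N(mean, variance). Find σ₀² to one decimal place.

σ₀² = 45.4

Posterior precision equals prior precision plus data precision: 1/σ_n² = 1/σ₀² + n/σ².
So 1/σ₀² = 1/1.9105 − 18/35.9 = 0.523423 − 0.501393 = 0.022030.
Hence σ₀² = 1/0.022030 ≈ 45.4.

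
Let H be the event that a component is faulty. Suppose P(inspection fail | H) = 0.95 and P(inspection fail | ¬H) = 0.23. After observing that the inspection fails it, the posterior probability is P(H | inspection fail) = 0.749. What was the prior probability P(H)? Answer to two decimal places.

P(H) = 0.42

In odds form, posterior odds = prior odds × likelihood ratio, so prior odds = posterior odds ÷ LR.
Posterior odds = 0.749/(1−0.749) = 2.9841. LR = 0.95/0.23 = 4.1304.
Prior odds = 2.9841/4.1304 = 0.7225, so P(H) = 0.7225/(1+0.7225) ≈ 0.42.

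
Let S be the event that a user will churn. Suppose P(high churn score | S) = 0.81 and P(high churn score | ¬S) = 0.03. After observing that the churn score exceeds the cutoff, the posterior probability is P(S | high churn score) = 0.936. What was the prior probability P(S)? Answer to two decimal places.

Bayes' rule in odds form gives O(S|E) = O(S)·[P(E|S)/P(E|¬S)], hence O(S) = O(S|E)/LR.
Posterior odds = 0.936/(1−0.936) = 14.6250. LR = 0.81/0.03 = 27.0000.
Prior odds = 14.6250/27.0000 = 0.5417, so P(S) = 0.5417/(1+0.5417) ≈ 0.35.

P(S) = 0.35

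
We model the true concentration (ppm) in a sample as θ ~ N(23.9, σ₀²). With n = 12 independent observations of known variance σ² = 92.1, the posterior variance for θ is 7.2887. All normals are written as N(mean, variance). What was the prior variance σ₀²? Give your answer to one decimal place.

σ₀² = 144.8

For the Normal–Normal model with known σ², precisions add: τ_n = τ₀ + n/σ².
So 1/σ₀² = 1/7.2887 − 12/92.1 = 0.137199 − 0.130293 = 0.006906.
Hence σ₀² = 1/0.006906 ≈ 144.8.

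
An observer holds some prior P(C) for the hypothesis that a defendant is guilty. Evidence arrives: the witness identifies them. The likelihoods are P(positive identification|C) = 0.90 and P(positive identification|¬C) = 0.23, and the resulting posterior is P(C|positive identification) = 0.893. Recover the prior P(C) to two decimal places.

P(C) = 0.68

In odds form, posterior odds = prior odds × likelihood ratio, so prior odds = posterior odds ÷ LR.
Posterior odds = 0.893/(1−0.893) = 8.3458. LR = 0.90/0.23 = 3.9130.
Prior odds = 8.3458/3.9130 = 2.1328, so P(C) = 2.1328/(1+2.1328) ≈ 0.68.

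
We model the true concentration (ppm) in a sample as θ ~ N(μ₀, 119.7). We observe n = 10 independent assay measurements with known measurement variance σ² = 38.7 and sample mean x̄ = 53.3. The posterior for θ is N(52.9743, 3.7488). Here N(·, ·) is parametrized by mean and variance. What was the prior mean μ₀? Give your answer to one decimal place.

With known observation variance, the Normal–Normal posterior has precision τ_n = τ₀ + n/σ² and mean μ_n = (τ₀μ₀ + (n/σ²)x̄)/τ_n.
Here τ₀ = 1/119.7 = 0.008354 and τ_data = 10/38.7 = 0.258398, so τ_n = 0.266752.
Rearranging for μ₀: μ₀ = (μ_n·τ_n − τ_data·x̄)/τ₀ = (52.9743·0.266752 − 0.258398·53.3) / 0.008354 = 0.358387/0.008354 ≈ 42.9.

μ₀ = 42.9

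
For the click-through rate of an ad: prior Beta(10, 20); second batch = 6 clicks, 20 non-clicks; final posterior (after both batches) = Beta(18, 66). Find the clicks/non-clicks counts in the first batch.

Sequential conjugate updates are equivalent to a single update on the pooled data, so total successes = posterior α − prior α and total failures = posterior β − prior β.
Total across both batches: 18−10=8 clicks, 66−20=46 non-clicks.
Subtract the second batch: 8−6=2 clicks and 46−20=26 non-clicks.

2 clicks and 26 non-clicks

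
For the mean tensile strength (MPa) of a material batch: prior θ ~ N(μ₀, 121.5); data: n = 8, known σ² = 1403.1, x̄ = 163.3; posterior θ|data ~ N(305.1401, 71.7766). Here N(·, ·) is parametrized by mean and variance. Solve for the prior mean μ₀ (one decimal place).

The posterior mean is a precision-weighted average: μ_n = (τ₀μ₀ + τ_data·x̄)/(τ₀+τ_data), with τ₀=1/σ₀² and τ_data=n/σ².
Here τ₀ = 1/121.5 = 0.008230 and τ_data = 8/1403.1 = 0.005702, so τ_n = 0.013932.
Rearranging for μ₀: μ₀ = (μ_n·τ_n − τ_data·x̄)/τ₀ = (305.1401·0.013932 − 0.005702·163.3) / 0.008230 = 3.320075/0.008230 ≈ 403.4.

μ₀ = 403.4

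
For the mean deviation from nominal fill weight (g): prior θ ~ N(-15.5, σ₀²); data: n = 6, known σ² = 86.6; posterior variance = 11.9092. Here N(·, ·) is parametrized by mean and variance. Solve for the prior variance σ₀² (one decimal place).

σ₀² = 68.1

For the Normal–Normal model with known σ², precisions add: τ_n = τ₀ + n/σ².
So 1/σ₀² = 1/11.9092 − 6/86.6 = 0.083969 − 0.069284 = 0.014685.
Hence σ₀² = 1/0.014685 ≈ 68.1.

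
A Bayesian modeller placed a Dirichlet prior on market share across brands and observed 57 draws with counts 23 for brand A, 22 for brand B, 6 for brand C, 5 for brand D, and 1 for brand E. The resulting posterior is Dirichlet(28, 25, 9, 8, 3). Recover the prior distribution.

Dirichlet(5, 3, 3, 3, 2)

For a Dirichlet(α) prior with multinomial counts c, the posterior is Dirichlet(α + c) componentwise.
Subtract each count from the matching posterior parameter: 28−23=5, 25−22=3, 9−6=3, 8−5=3, 3−1=2.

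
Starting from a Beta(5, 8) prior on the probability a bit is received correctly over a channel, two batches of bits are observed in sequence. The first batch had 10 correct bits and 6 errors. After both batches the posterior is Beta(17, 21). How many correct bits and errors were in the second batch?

Because Beta–binomial updating is additive in the counts, the combined data contributed (α_post−α_prior, β_post−β_prior) successes and failures.
Total across both batches: 17−5=12 correct bits, 21−8=13 errors.
Subtract the first batch: 12−10=2 correct bits and 13−6=7 errors.

2 correct bits and 7 errors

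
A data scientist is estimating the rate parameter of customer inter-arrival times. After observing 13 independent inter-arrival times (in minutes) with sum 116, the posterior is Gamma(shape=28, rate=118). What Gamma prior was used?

Gamma(shape=15, rate=2)

For an exponential likelihood with a Gamma(α, β) prior on the rate, n observations with total T give posterior Gamma(α+n, β+T).
So α = 28 − 13 = 15 and β = 118 − 116 = 2.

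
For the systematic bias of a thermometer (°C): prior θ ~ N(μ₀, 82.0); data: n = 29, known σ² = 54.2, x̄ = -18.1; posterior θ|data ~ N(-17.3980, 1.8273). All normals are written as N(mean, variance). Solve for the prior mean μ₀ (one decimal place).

With known observation variance, the Normal–Normal posterior has precision τ_n = τ₀ + n/σ² and mean μ_n = (τ₀μ₀ + (n/σ²)x̄)/τ_n.
Here τ₀ = 1/82.0 = 0.012195 and τ_data = 29/54.2 = 0.535055, so τ_n = 0.547250.
Rearranging for μ₀: μ₀ = (μ_n·τ_n − τ_data·x̄)/τ₀ = (-17.3980·0.547250 − 0.535055·-18.1) / 0.012195 = 0.163440/0.012195 ≈ 13.4.

μ₀ = 13.4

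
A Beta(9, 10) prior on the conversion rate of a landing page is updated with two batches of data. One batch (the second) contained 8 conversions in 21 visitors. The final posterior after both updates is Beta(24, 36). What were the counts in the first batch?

7 conversions and 13 bounces

Because Beta–binomial updating is additive in the counts, the combined data contributed (α_post−α_prior, β_post−β_prior) successes and failures.
Total across both batches: 24−9=15 conversions, 36−10=26 bounces.
Subtract the second batch: 15−8=7 conversions and 26−13=13 bounces.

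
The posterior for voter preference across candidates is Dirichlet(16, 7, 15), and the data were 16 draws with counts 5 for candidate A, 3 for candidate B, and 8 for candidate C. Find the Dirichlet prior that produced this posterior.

Dirichlet(11, 4, 7)

For a Dirichlet(α) prior with multinomial counts c, the posterior is Dirichlet(α + c) componentwise.
Subtract each count from the matching posterior parameter: 16−5=11, 7−3=4, 15−8=7.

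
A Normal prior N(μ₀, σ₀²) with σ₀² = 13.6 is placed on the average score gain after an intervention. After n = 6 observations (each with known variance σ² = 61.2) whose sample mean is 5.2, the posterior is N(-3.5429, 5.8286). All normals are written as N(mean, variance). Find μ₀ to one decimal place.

μ₀ = -15.2

The posterior mean is a precision-weighted average: μ_n = (τ₀μ₀ + τ_data·x̄)/(τ₀+τ_data), with τ₀=1/σ₀² and τ_data=n/σ².
Here τ₀ = 1/13.6 = 0.073529 and τ_data = 6/61.2 = 0.098039, so τ_n = 0.171568.
Rearranging for μ₀: μ₀ = (μ_n·τ_n − τ_data·x̄)/τ₀ = (-3.5429·0.171568 − 0.098039·5.2) / 0.073529 = -1.117651/0.073529 ≈ -15.2.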